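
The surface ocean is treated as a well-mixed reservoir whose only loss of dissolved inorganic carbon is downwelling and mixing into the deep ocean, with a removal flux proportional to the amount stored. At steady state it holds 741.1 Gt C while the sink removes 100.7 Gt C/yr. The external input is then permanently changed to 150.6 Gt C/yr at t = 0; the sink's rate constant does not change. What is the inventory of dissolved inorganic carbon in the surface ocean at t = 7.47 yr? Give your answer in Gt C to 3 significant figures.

975 Gt C

Residence time τ = M₀/F₀ = 7.359 yr. The eventual steady state is M_∞ = M₀·(F₁/F₀) = 741.1 × 150.6/100.7 = 1108.3 Gt C.
The anomaly ΔM(t) = M(t) − M_∞ decays as ΔM₀·e^(−t/τ) with ΔM₀ = 741.1 − 1108.3 = −367.2 Gt C.
At t = 7.47 yr, e^(−t/τ) = e^(−1.015) = 0.3624, so ΔM = −133.1 Gt C and M = 1108.3 − 133.1 = 975.25 Gt C.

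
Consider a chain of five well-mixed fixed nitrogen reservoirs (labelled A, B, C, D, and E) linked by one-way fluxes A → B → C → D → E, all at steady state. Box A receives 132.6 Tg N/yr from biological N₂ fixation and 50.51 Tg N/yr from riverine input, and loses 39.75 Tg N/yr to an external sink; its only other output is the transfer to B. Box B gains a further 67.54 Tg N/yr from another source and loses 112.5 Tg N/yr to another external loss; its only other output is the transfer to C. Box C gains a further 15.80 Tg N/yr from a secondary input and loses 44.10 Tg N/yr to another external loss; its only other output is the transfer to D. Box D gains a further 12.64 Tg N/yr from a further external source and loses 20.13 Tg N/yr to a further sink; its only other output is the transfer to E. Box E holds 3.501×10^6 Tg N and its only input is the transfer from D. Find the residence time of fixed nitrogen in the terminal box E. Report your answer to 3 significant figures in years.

Box A: F(A→B) = (132.6 + 50.51) − 39.75 = 143.36 Tg N/yr.
Box B: F(B→C) = (143.36 + 67.54) − 112.5 = 98.400 Tg N/yr.
Box C: F(C→D) = (98.400 + 15.80) − 44.10 = 70.100 Tg N/yr.
Box D: F(D→E) = (70.100 + 12.64) − 20.13 = 62.610 Tg N/yr.
Box E throughput = its input = 62.610 Tg N/yr; τ = 3.501×10^6 / 62.610 = 55920 yr.

55900 yr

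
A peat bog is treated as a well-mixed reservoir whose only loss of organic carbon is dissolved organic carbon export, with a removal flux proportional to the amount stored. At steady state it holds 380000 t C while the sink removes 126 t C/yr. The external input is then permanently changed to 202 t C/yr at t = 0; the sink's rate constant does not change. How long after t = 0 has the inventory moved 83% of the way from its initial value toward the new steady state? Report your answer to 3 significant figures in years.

5340 yr

τ = M₀/F₀ = 380000/126 = 3016 yr.
The remaining gap fraction is e^(−t/τ); 83% covered ⇒ e^(−t/τ) = 0.170.
t = −τ ln(0.170) = 3016 × 1.772 = 5344 yr.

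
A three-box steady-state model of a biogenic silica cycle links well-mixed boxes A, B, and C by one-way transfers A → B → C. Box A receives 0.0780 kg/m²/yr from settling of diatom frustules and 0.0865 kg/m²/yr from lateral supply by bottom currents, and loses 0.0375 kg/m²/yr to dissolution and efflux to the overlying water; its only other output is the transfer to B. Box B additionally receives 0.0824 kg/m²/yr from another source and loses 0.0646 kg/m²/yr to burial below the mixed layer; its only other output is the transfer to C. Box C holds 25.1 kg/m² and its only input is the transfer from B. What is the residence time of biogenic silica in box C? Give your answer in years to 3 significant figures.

Box A: F(A→B) = (0.0780 + 0.0865) − 0.0375 = 0.12700 kg/m²/yr.
Box B: F(B→C) = (0.12700 + 0.0824) − 0.0646 = 0.14480 kg/m²/yr.
Box C throughput = its input = 0.14480 kg/m²/yr; τ = 25.1 / 0.14480 = 173.3 yr.

173 yr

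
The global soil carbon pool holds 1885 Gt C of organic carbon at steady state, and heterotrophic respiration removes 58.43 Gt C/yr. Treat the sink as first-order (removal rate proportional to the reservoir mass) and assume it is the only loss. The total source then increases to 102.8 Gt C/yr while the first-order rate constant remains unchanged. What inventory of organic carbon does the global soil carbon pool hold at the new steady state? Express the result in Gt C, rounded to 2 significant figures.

3300 Gt C

Rate constant k = F/M = 58.43 / 1885 = 0.03100 yr⁻¹.
At the new steady state, source = k·M_new ⇒ M_new = 102.8 / 0.03100 = 3316 Gt C.
(Equivalently M_new = M × F_new/F_old = 1885 × 102.8/58.43.)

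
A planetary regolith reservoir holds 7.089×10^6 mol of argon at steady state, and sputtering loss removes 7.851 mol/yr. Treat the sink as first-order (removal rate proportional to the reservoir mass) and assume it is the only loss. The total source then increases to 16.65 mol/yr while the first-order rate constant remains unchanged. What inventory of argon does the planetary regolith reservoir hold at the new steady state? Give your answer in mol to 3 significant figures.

1.50×10^7 mol

Rate constant k = F/M = 7.851 / 7.089×10^6 = 1.107×10^-6 yr⁻¹.
At the new steady state, source = k·M_new ⇒ M_new = 16.65 / 1.107×10^-6 = 1.503×10^7 mol.
(Equivalently M_new = M × F_new/F_old = 7.089×10^6 × 16.65/7.851.)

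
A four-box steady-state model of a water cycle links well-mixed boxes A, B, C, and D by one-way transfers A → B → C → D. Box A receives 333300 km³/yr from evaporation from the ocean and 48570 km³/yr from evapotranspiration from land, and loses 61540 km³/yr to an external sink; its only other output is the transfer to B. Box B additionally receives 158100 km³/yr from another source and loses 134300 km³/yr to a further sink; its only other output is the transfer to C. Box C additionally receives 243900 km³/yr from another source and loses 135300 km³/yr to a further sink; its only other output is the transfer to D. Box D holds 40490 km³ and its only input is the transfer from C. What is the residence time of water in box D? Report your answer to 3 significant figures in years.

Box A: F(A→B) = (333300 + 48570) − 61540 = 320330 km³/yr.
Box B: F(B→C) = (320330 + 158100) − 134300 = 344130 km³/yr.
Box C: F(C→D) = (344130 + 243900) − 135300 = 452730 km³/yr.
Box D throughput = its input = 452730 km³/yr; τ = 40490 / 452730 = 0.08944 yr.

0.0894 yr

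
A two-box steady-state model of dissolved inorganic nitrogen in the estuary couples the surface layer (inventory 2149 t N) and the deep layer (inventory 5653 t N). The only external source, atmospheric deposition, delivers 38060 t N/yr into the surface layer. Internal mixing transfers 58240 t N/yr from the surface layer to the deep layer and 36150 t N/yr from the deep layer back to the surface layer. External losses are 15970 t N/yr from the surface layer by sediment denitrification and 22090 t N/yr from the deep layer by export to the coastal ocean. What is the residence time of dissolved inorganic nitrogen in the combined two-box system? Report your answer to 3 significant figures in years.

0.205 yr

Treat the two boxes together as one reservoir: the mixing fluxes between them are internal recycling, so τ = ΣM / Σ(external losses).
M_total = 2149 + 5653 = 7802.0 t N.
ΣF_external_out = 15970 + 22090 = 38060 t N/yr.
τ = M_total / ΣF_ext = 7802.0 / 38060 = 0.2050 yr.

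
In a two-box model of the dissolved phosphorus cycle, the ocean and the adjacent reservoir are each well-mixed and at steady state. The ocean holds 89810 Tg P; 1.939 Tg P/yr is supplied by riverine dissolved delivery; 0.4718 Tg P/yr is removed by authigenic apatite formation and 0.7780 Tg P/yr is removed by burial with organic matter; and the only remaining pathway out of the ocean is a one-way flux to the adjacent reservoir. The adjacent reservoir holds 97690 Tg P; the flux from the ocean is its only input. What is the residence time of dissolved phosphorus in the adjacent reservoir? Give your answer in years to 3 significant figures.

142000 yr

Balance the ocean: ΣF_in = 1.9390 Tg P/yr.
Flux to the adjacent reservoir = ΣF_in − (0.4718 + 0.7780) = 0.68920 Tg P/yr.
At steady state the output of the adjacent reservoir equals its input, 0.68920 Tg P/yr.
τ = M / F = 97690 / 0.68920 = 141700 yr.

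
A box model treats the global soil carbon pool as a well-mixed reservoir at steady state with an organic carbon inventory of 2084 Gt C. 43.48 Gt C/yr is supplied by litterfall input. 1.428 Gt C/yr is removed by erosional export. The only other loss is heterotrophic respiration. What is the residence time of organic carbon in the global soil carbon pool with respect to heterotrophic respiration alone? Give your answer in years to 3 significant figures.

At steady state ΣF_in = ΣF_out.
ΣF_in = 43.480 Gt C/yr.
Heterotrophic respiration flux = ΣF_in − (1.428) = 43.480 − 1.428 = 42.05 Gt C/yr.
τ = M / F = 2084 / 42.05 = 49.56 yr.

49.6 yr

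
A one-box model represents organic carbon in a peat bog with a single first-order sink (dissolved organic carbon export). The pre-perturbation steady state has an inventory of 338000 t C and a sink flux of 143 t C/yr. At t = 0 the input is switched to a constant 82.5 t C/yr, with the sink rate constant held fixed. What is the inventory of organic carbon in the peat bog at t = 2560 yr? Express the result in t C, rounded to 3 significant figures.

243000 t C

The sink rate constant is k = F₀/M₀ = 143/338000 = 0.0004231 yr⁻¹.
Solving dM/dt = F₁ − kM with M(0) = M₀ gives M(t) = F₁/k + (M₀ − F₁/k)·e^(−kt).
F₁/k = 82.5/0.0004231 = 195000 t C; kt = 0.0004231 × 2560 = 1.083, e^(−kt) = 0.3386.
M(2560) = 195000 + (338000 − 195000) × 0.3386 = 195000 + 48410 = 243410 t C.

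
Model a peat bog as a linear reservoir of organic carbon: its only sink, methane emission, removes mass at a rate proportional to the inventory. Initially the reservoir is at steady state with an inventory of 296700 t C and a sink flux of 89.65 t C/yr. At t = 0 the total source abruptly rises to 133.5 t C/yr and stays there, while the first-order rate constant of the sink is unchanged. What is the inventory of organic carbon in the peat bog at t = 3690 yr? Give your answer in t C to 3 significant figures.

Residence time τ = M₀/F₀ = 3310 yr. The eventual steady state is M_∞ = M₀·(F₁/F₀) = 296700 × 133.5/89.65 = 441820 t C.
The anomaly ΔM(t) = M(t) − M_∞ decays as ΔM₀·e^(−t/τ) with ΔM₀ = 296700 − 441820 = −145100 t C.
At t = 3690 yr, e^(−t/τ) = e^(−1.115) = 0.3279, so ΔM = −47590 t C and M = 441820 − 47590 = 394230 t C.

394000 t C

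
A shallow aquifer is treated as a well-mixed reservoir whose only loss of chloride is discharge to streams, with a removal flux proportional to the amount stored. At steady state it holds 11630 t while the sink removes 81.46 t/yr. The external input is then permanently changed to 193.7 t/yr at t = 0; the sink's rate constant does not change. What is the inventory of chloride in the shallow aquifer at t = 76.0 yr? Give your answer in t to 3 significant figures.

18200 t

τ = M₀/F₀ = 11630/81.46 = 142.8 yr; rate constant k = 1/τ.
New steady state M_∞ = F₁/k = F₁·τ = 193.7 × 142.8 = 27654 t.
M(t) = M_∞ + (M₀ − M_∞)·e^(−t/τ); t/τ = 76.0/142.8 = 0.5323, so e^(−t/τ) = 0.5872.
M(t) = 27654 − 16020 × 0.5872 = 18244 t.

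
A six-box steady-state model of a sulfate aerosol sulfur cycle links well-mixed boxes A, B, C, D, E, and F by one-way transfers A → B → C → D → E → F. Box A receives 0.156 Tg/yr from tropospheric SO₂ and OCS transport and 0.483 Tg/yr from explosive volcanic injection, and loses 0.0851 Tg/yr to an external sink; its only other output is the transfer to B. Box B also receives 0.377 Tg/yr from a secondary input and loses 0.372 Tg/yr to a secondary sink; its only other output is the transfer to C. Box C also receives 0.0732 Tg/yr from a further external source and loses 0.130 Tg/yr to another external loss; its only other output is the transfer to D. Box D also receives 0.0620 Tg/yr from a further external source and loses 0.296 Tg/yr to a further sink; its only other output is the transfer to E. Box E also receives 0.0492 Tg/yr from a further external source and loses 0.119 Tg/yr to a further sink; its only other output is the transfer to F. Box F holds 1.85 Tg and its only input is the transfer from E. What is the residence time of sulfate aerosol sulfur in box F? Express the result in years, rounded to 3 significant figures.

Box A: F(A→B) = (0.156 + 0.483) − 0.0851 = 0.55390 Tg/yr.
Box B: F(B→C) = (0.55390 + 0.377) − 0.372 = 0.55890 Tg/yr.
Box C: F(C→D) = (0.55890 + 0.0732) − 0.130 = 0.50210 Tg/yr.
Box D: F(D→E) = (0.50210 + 0.0620) − 0.296 = 0.26810 Tg/yr.
Box E: F(E→F) = (0.26810 + 0.0492) − 0.119 = 0.19830 Tg/yr.
Box F throughput = its input = 0.19830 Tg/yr; τ = 1.85 / 0.19830 = 9.329 yr.

9.33 yr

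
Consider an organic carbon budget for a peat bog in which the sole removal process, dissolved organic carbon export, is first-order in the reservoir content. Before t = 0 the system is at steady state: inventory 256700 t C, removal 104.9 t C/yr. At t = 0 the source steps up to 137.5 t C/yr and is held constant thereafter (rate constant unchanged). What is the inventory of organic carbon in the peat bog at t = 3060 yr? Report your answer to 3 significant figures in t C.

314000 t C

Residence time τ = M₀/F₀ = 2447 yr. The eventual steady state is M_∞ = M₀·(F₁/F₀) = 256700 × 137.5/104.9 = 336480 t C.
The anomaly ΔM(t) = M(t) − M_∞ decays as ΔM₀·e^(−t/τ) with ΔM₀ = 256700 − 336480 = −79780 t C.
At t = 3060 yr, e^(−t/τ) = e^(−1.250) = 0.2864, so ΔM = −22850 t C and M = 336480 − 22850 = 313630 t C.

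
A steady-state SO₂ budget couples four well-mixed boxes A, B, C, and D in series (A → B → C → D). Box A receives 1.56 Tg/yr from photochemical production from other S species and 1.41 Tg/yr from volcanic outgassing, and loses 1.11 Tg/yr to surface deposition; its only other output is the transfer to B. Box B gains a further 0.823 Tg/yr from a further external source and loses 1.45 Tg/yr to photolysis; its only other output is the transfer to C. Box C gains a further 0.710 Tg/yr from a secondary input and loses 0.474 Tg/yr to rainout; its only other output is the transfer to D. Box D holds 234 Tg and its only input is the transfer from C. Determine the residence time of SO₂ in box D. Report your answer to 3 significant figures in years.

Box A: F(A→B) = (1.56 + 1.41) − 1.11 = 1.8600 Tg/yr.
Box B: F(B→C) = (1.8600 + 0.823) − 1.45 = 1.2330 Tg/yr.
Box C: F(C→D) = (1.2330 + 0.710) − 0.474 = 1.4690 Tg/yr.
Box D throughput = its input = 1.4690 Tg/yr; τ = 234 / 1.4690 = 159.3 yr.

159 yr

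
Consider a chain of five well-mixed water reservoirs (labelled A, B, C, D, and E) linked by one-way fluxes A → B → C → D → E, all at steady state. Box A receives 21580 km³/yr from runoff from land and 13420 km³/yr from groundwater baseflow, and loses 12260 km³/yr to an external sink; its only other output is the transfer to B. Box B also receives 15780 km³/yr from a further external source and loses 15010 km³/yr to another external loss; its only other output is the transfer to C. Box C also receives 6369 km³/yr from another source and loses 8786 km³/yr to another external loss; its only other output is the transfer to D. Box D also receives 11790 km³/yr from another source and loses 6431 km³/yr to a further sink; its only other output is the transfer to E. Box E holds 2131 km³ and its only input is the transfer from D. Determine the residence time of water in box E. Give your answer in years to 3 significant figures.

Box A: F(A→B) = (21580 + 13420) − 12260 = 22740 km³/yr.
Box B: F(B→C) = (22740 + 15780) − 15010 = 23510 km³/yr.
Box C: F(C→D) = (23510 + 6369) − 8786 = 21093 km³/yr.
Box D: F(D→E) = (21093 + 11790) − 6431 = 26452 km³/yr.
Box E throughput = its input = 26452 km³/yr; τ = 2131 / 26452 = 0.08056 yr.

0.0806 yr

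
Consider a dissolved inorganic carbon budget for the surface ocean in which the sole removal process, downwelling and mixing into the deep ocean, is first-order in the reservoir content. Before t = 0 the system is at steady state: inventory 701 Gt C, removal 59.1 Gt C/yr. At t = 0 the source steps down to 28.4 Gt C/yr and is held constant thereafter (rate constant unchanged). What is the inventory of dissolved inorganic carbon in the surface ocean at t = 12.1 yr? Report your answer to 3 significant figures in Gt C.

468 Gt C

Residence time τ = M₀/F₀ = 11.86 yr. The eventual steady state is M_∞ = M₀·(F₁/F₀) = 701 × 28.4/59.1 = 336.86 Gt C.
The anomaly ΔM(t) = M(t) − M_∞ decays as ΔM₀·e^(−t/τ) with ΔM₀ = 701 − 336.86 = 364.1 Gt C.
At t = 12.1 yr, e^(−t/τ) = e^(−1.020) = 0.3605, so ΔM = 131.3 Gt C and M = 336.86 + 131.3 = 468.15 Gt C.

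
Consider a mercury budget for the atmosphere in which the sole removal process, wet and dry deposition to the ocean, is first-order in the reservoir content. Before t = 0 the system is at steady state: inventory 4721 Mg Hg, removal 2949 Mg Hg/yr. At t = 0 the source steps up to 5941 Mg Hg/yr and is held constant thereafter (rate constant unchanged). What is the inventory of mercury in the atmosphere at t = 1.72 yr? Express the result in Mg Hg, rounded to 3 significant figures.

7880 Mg Hg

Residence time τ = M₀/F₀ = 1.601 yr. The eventual steady state is M_∞ = M₀·(F₁/F₀) = 4721 × 5941/2949 = 9510.8 Mg Hg.
The anomaly ΔM(t) = M(t) − M_∞ decays as ΔM₀·e^(−t/τ) with ΔM₀ = 4721 − 9510.8 = −4790 Mg Hg.
At t = 1.72 yr, e^(−t/τ) = e^(−1.074) = 0.3415, so ΔM = −1636 Mg Hg and M = 9510.8 − 1636 = 7875.1 Mg Hg.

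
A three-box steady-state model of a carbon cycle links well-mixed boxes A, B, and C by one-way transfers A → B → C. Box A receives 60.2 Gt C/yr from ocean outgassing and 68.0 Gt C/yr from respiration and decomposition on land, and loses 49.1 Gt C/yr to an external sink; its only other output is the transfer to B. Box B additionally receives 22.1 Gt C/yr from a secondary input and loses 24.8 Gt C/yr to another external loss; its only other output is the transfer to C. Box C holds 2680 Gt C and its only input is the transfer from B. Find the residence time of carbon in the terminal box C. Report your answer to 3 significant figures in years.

Box A: F(A→B) = (60.2 + 68.0) − 49.1 = 79.100 Gt C/yr.
Box B: F(B→C) = (79.100 + 22.1) − 24.8 = 76.400 Gt C/yr.
Box C throughput = its input = 76.400 Gt C/yr; τ = 2680 / 76.400 = 35.08 yr.

35.1 yr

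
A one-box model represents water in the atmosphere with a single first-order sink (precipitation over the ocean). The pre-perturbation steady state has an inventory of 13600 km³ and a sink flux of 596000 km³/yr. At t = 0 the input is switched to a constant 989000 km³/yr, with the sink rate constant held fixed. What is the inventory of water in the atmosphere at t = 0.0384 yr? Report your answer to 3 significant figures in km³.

Residence time τ = M₀/F₀ = 0.02282 yr. The eventual steady state is M_∞ = M₀·(F₁/F₀) = 13600 × 989000/596000 = 22568 km³.
The anomaly ΔM(t) = M(t) − M_∞ decays as ΔM₀·e^(−t/τ) with ΔM₀ = 13600 − 22568 = −8968 km³.
At t = 0.0384 yr, e^(−t/τ) = e^(−1.683) = 0.1858, so ΔM = −1667 km³ and M = 22568 − 1667 = 20901 km³.

20900 km³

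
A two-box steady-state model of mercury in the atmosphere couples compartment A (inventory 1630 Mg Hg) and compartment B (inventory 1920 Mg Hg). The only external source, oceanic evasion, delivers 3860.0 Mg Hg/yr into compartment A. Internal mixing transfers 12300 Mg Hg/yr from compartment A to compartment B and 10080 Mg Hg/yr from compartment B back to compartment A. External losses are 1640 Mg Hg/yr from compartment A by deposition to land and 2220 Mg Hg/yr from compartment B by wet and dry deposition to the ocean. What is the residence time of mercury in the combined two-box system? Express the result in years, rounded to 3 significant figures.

0.920 yr

Residence time in the combined system uses the total inventory and the total *external* removal — internal exchanges between the two boxes cancel.
M_total = 1630 + 1920 = 3550.0 Mg Hg.
ΣF_external_out = 1640 + 2220 = 3860.0 Mg Hg/yr.
τ = M_total / ΣF_ext = 3550.0 / 3860.0 = 0.9197 yr.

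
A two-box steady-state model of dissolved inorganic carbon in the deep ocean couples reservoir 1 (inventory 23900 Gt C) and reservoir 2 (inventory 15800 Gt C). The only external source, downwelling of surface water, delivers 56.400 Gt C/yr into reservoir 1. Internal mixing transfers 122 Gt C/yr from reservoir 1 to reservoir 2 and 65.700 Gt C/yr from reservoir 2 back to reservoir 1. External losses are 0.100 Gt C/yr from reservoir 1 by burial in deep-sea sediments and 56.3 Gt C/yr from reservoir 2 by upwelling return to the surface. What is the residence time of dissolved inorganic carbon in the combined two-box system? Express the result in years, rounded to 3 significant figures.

704 yr

Treat the two boxes together as one reservoir: the mixing fluxes between them are internal recycling, so τ = ΣM / Σ(external losses).
M_total = 23900 + 15800 = 39700 Gt C.
ΣF_external_out = 0.100 + 56.3 = 56.400 Gt C/yr.
τ = M_total / ΣF_ext = 39700 / 56.400 = 703.9 yr.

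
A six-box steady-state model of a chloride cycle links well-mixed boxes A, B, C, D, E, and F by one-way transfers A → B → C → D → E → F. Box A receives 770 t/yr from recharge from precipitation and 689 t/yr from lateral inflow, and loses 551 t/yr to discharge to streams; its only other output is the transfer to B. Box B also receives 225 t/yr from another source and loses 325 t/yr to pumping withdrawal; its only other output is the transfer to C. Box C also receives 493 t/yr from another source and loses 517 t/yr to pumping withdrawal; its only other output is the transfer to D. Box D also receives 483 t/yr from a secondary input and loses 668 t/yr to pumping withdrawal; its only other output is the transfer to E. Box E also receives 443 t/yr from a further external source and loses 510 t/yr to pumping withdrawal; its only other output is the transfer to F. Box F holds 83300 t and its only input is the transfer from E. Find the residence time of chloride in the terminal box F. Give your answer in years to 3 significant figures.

157 yr

Box A: F(A→B) = (770 + 689) − 551 = 908.00 t/yr.
Box B: F(B→C) = (908.00 + 225) − 325 = 808.00 t/yr.
Box C: F(C→D) = (808.00 + 493) − 517 = 784.00 t/yr.
Box D: F(D→E) = (784.00 + 483) − 668 = 599.00 t/yr.
Box E: F(E→F) = (599.00 + 443) − 510 = 532.00 t/yr.
Box F throughput = its input = 532.00 t/yr; τ = 83300 / 532.00 = 156.6 yr.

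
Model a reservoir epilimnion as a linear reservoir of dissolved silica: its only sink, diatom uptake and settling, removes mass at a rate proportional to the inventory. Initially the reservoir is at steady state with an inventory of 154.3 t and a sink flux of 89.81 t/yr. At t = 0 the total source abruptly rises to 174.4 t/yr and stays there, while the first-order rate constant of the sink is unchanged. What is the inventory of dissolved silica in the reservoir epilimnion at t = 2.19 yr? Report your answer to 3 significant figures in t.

259 t

The sink rate constant is k = F₀/M₀ = 89.81/154.3 = 0.5820 yr⁻¹.
Solving dM/dt = F₁ − kM with M(0) = M₀ gives M(t) = F₁/k + (M₀ − F₁/k)·e^(−kt).
F₁/k = 174.4/0.5820 = 299.63 t; kt = 0.5820 × 2.19 = 1.275, e^(−kt) = 0.2795.
M(2.19) = 299.63 + (154.3 − 299.63) × 0.2795 = 299.63 − 40.62 = 259.01 t.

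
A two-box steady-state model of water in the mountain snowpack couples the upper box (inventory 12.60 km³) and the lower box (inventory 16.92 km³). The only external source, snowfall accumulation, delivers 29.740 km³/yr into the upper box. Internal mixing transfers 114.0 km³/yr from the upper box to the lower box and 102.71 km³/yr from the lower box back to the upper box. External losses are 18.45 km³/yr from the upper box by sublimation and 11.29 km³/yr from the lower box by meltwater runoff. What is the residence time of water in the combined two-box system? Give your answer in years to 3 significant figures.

0.993 yr

Treat the two boxes together as one reservoir: the mixing fluxes between them are internal recycling, so τ = ΣM / Σ(external losses).
M_total = 12.60 + 16.92 = 29.520 km³.
ΣF_external_out = 18.45 + 11.29 = 29.740 km³/yr.
τ = M_total / ΣF_ext = 29.520 / 29.740 = 0.9926 yr.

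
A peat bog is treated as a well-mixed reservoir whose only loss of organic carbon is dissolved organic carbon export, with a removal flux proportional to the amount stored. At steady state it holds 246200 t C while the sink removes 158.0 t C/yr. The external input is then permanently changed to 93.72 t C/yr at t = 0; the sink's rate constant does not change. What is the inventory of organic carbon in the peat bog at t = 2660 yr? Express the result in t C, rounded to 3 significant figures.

164000 t C

Residence time τ = M₀/F₀ = 1558 yr. The eventual steady state is M_∞ = M₀·(F₁/F₀) = 246200 × 93.72/158.0 = 146040 t C.
The anomaly ΔM(t) = M(t) − M_∞ decays as ΔM₀·e^(−t/τ) with ΔM₀ = 246200 − 146040 = 100200 t C.
At t = 2660 yr, e^(−t/τ) = e^(−1.707) = 0.1814, so ΔM = 18170 t C and M = 146040 + 18170 = 164210 t C.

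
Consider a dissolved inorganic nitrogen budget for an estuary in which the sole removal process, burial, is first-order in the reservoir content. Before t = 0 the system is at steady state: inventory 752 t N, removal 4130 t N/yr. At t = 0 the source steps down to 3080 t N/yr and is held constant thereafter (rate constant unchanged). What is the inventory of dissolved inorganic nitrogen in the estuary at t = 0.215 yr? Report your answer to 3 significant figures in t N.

The sink rate constant is k = F₀/M₀ = 4130/752 = 5.492 yr⁻¹.
Solving dM/dt = F₁ − kM with M(0) = M₀ gives M(t) = F₁/k + (M₀ − F₁/k)·e^(−kt).
F₁/k = 3080/5.492 = 560.81 t N; kt = 5.492 × 0.215 = 1.181, e^(−kt) = 0.3070.
M(0.215) = 560.81 + (752 − 560.81) × 0.3070 = 560.81 + 58.70 = 619.52 t N.

620 t N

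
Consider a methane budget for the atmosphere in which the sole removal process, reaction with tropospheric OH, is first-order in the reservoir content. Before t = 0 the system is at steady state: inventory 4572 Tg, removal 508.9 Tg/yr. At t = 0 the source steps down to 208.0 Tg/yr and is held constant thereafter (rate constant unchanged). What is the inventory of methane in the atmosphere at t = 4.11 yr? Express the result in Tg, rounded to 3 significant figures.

3580 Tg

τ = M₀/F₀ = 4572/508.9 = 8.984 yr; rate constant k = 1/τ.
New steady state M_∞ = F₁/k = F₁·τ = 208.0 × 8.984 = 1868.7 Tg.
M(t) = M_∞ + (M₀ − M_∞)·e^(−t/τ); t/τ = 4.11/8.984 = 0.4575, so e^(−t/τ) = 0.6329.
M(t) = 1868.7 + 2703 × 0.6329 = 3579.6 Tg.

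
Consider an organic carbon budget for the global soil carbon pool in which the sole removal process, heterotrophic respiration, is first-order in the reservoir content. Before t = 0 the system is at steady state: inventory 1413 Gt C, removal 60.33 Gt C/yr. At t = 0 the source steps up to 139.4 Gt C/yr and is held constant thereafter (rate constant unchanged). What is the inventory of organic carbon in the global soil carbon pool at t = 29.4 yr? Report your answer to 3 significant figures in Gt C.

τ = M₀/F₀ = 1413/60.33 = 23.42 yr; rate constant k = 1/τ.
New steady state M_∞ = F₁/k = F₁·τ = 139.4 × 23.42 = 3264.9 Gt C.
M(t) = M_∞ + (M₀ − M_∞)·e^(−t/τ); t/τ = 29.4/23.42 = 1.255, so e^(−t/τ) = 0.2850.
M(t) = 3264.9 − 1852 × 0.2850 = 2737.1 Gt C.

2740 Gt C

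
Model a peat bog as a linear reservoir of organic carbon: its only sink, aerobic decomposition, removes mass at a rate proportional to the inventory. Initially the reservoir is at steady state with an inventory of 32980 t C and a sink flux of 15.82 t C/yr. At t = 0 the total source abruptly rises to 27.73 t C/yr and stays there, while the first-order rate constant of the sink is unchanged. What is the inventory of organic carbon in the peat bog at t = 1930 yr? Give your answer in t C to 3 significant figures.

48000 t C

The sink rate constant is k = F₀/M₀ = 15.82/32980 = 0.0004797 yr⁻¹.
Solving dM/dt = F₁ − kM with M(0) = M₀ gives M(t) = F₁/k + (M₀ − F₁/k)·e^(−kt).
F₁/k = 27.73/0.0004797 = 57809 t C; kt = 0.0004797 × 1930 = 0.9258, e^(−kt) = 0.3962.
M(1930) = 57809 + (32980 − 57809) × 0.3962 = 57809 − 9838 = 47971 t C.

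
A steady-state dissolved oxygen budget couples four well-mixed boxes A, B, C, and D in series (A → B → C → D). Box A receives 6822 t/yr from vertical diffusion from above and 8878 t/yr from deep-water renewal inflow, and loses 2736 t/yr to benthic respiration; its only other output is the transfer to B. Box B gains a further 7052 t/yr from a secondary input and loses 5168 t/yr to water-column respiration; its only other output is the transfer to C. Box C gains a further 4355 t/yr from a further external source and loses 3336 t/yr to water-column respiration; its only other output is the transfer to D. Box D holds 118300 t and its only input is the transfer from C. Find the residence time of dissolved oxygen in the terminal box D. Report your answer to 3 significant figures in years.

7.46 yr

Box A: F(A→B) = (6822 + 8878) − 2736 = 12964 t/yr.
Box B: F(B→C) = (12964 + 7052) − 5168 = 14848 t/yr.
Box C: F(C→D) = (14848 + 4355) − 3336 = 15867 t/yr.
Box D throughput = its input = 15867 t/yr; τ = 118300 / 15867 = 7.456 yr.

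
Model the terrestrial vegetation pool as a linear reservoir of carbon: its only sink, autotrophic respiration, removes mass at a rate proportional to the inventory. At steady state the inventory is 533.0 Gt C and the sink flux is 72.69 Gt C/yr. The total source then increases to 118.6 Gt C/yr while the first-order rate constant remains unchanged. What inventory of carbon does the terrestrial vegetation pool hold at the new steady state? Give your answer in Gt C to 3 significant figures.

Rate constant k = F/M = 72.69 / 533.0 = 0.1364 yr⁻¹.
At the new steady state, source = k·M_new ⇒ M_new = 118.6 / 0.1364 = 869.6 Gt C.
(Equivalently M_new = M × F_new/F_old = 533.0 × 118.6/72.69.)

870 Gt C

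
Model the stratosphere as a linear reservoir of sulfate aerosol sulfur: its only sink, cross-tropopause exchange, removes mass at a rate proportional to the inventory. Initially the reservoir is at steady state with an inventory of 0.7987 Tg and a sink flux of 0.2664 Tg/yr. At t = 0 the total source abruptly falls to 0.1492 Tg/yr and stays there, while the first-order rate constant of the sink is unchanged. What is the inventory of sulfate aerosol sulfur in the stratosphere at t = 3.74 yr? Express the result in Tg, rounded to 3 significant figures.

The sink rate constant is k = F₀/M₀ = 0.2664/0.7987 = 0.3335 yr⁻¹.
Solving dM/dt = F₁ − kM with M(0) = M₀ gives M(t) = F₁/k + (M₀ − F₁/k)·e^(−kt).
F₁/k = 0.1492/0.3335 = 0.44732 Tg; kt = 0.3335 × 3.74 = 1.247, e^(−kt) = 0.2872.
M(3.74) = 0.44732 + (0.7987 − 0.44732) × 0.2872 = 0.44732 + 0.1009 = 0.54825 Tg.

0.548 Tg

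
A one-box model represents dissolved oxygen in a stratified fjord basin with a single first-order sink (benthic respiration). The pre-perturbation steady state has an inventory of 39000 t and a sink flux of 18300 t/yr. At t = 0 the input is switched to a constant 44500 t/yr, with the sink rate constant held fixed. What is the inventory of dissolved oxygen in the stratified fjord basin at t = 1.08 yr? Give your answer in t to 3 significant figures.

τ = M₀/F₀ = 39000/18300 = 2.131 yr; rate constant k = 1/τ.
New steady state M_∞ = F₁/k = F₁·τ = 44500 × 2.131 = 94836 t.
M(t) = M_∞ + (M₀ − M_∞)·e^(−t/τ); t/τ = 1.08/2.131 = 0.5068, so e^(−t/τ) = 0.6024.
M(t) = 94836 − 55840 × 0.6024 = 61198 t.

61200 t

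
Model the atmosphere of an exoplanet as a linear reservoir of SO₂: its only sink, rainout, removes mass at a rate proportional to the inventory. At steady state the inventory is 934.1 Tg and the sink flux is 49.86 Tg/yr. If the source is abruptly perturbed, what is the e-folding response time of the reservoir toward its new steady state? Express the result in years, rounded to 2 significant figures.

19 yr

For a linear reservoir the response time equals the residence time τ = M/F.
τ = 934.1 / 49.86 = 18.73 yr.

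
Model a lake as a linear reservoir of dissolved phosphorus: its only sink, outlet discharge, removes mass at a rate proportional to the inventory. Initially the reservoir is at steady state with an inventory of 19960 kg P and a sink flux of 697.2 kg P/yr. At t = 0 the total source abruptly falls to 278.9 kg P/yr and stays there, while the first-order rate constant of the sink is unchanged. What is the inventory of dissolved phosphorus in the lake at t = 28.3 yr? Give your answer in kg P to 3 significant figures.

12400 kg P

The sink rate constant is k = F₀/M₀ = 697.2/19960 = 0.03493 yr⁻¹.
Solving dM/dt = F₁ − kM with M(0) = M₀ gives M(t) = F₁/k + (M₀ − F₁/k)·e^(−kt).
F₁/k = 278.9/0.03493 = 7984.6 kg P; kt = 0.03493 × 28.3 = 0.9885, e^(−kt) = 0.3721.
M(28.3) = 7984.6 + (19960 − 7984.6) × 0.3721 = 7984.6 + 4456 = 12441 kg P.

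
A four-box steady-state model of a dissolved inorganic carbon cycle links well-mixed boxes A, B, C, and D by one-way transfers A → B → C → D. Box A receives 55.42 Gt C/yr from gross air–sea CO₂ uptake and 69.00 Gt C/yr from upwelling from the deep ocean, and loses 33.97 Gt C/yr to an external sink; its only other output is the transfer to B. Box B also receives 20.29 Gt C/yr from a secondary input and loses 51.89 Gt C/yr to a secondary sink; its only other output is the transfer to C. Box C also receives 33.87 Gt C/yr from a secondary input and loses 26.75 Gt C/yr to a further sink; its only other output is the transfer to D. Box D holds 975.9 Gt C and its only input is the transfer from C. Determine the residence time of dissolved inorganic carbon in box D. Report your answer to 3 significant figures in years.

14.8 yr

Box A: F(A→B) = (55.42 + 69.00) − 33.97 = 90.450 Gt C/yr.
Box B: F(B→C) = (90.450 + 20.29) − 51.89 = 58.850 Gt C/yr.
Box C: F(C→D) = (58.850 + 33.87) − 26.75 = 65.970 Gt C/yr.
Box D throughput = its input = 65.970 Gt C/yr; τ = 975.9 / 65.970 = 14.79 yr.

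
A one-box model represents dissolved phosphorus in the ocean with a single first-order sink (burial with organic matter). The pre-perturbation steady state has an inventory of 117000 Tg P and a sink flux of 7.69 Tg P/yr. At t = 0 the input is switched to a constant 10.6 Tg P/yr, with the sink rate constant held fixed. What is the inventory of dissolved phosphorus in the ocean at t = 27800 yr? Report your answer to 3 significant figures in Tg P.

154000 Tg P

Residence time τ = M₀/F₀ = 15210 yr. The eventual steady state is M_∞ = M₀·(F₁/F₀) = 117000 × 10.6/7.69 = 161270 Tg P.
The anomaly ΔM(t) = M(t) − M_∞ decays as ΔM₀·e^(−t/τ) with ΔM₀ = 117000 − 161270 = −44270 Tg P.
At t = 27800 yr, e^(−t/τ) = e^(−1.827) = 0.1609, so ΔM = −7122 Tg P and M = 161270 − 7122 = 154150 Tg P.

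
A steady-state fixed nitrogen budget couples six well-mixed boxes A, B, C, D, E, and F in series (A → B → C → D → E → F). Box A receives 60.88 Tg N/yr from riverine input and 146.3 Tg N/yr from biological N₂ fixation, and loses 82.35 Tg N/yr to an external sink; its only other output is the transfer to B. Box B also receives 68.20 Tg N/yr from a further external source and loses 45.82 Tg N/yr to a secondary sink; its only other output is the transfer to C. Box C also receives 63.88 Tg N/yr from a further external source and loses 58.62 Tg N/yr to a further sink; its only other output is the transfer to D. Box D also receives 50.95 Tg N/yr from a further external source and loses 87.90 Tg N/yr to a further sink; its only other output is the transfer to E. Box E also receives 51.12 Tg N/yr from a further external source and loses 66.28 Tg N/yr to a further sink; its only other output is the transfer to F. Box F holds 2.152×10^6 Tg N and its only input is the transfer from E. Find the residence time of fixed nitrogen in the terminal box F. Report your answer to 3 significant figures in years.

21400 yr

Box A: F(A→B) = (60.88 + 146.3) − 82.35 = 124.83 Tg N/yr.
Box B: F(B→C) = (124.83 + 68.20) − 45.82 = 147.21 Tg N/yr.
Box C: F(C→D) = (147.21 + 63.88) − 58.62 = 152.47 Tg N/yr.
Box D: F(D→E) = (152.47 + 50.95) − 87.90 = 115.52 Tg N/yr.
Box E: F(E→F) = (115.52 + 51.12) − 66.28 = 100.36 Tg N/yr.
Box F throughput = its input = 100.36 Tg N/yr; τ = 2.152×10^6 / 100.36 = 21440 yr.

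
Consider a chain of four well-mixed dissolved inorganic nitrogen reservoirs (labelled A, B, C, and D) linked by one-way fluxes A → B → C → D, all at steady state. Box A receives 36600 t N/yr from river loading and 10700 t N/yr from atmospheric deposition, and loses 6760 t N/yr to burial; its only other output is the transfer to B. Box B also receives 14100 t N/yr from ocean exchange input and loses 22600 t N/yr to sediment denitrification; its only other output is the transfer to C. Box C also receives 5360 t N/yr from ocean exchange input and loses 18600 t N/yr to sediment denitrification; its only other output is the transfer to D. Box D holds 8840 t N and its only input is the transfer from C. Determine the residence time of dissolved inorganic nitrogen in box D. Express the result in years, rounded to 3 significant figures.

Box A: F(A→B) = (36600 + 10700) − 6760 = 40540 t N/yr.
Box B: F(B→C) = (40540 + 14100) − 22600 = 32040 t N/yr.
Box C: F(C→D) = (32040 + 5360) − 18600 = 18800 t N/yr.
Box D throughput = its input = 18800 t N/yr; τ = 8840 / 18800 = 0.4702 yr.

0.470 yr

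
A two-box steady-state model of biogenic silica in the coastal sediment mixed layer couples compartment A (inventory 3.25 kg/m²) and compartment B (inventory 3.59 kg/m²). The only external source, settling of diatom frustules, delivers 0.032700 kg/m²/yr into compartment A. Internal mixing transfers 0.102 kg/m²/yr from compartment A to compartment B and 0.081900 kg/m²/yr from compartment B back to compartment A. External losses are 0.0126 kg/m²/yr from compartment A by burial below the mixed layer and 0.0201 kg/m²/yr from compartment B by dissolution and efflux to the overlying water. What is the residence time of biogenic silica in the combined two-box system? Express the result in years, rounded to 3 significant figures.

209 yr

Treat the two boxes together as one reservoir: the mixing fluxes between them are internal recycling, so τ = ΣM / Σ(external losses).
M_total = 3.25 + 3.59 = 6.8400 kg/m².
ΣF_external_out = 0.0126 + 0.0201 = 0.032700 kg/m²/yr.
τ = M_total / ΣF_ext = 6.8400 / 0.032700 = 209.2 yr.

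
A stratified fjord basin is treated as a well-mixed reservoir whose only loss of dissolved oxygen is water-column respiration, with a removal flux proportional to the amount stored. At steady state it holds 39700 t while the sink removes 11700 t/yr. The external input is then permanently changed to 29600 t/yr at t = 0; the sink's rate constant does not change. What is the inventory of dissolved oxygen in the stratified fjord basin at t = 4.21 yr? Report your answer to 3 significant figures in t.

82900 t

The sink rate constant is k = F₀/M₀ = 11700/39700 = 0.2947 yr⁻¹.
Solving dM/dt = F₁ − kM with M(0) = M₀ gives M(t) = F₁/k + (M₀ − F₁/k)·e^(−kt).
F₁/k = 29600/0.2947 = 100440 t; kt = 0.2947 × 4.21 = 1.241, e^(−kt) = 0.2892.
M(4.21) = 100440 + (39700 − 100440) × 0.2892 = 100440 − 17560 = 82874 t.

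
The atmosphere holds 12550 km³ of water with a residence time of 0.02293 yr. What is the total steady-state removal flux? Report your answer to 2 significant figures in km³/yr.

F = M / τ = 12550 / 0.02293 = 547300 km³/yr.

550000 km³/yr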